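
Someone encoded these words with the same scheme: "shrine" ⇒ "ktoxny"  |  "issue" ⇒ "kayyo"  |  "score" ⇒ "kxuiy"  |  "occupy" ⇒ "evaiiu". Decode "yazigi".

cactus

The output letters match the input read backwards, each shifted +6: shrine reversed is enirhs. The word is reversed, then every letter is shifted forward by 6.
Reversing it on yazigi: shift back: y−6=s, a−6=u, z−6=t, i−6=c, g−6=a, i−6=c → sutcac; then reverse → cactus.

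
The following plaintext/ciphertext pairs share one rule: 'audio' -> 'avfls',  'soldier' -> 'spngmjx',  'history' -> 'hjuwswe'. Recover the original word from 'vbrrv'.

The shift increases by 1 at each position, starting from +0: 0, 1, 2, ….
Undoing it on vbrrv: v−0=v, b−1=a, r−2=p, r−3=o, v−4=r.

vapor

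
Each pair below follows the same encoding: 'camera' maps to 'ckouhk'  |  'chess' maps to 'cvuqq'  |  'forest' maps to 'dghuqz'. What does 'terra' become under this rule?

c(2)→c(2) and a(0)→k(10) fit y≡9x+10 (mod 26); the inverse of 9 mod 26 is 3. Each letter's alphabet position (a=0..z=25) is mapped through 9·x+10 mod 26 — an affine cipher.
On terra: t(19)→9·19+10≡25=z; e(4)→9·4+10≡20=u; r(17)→9·17+10≡7=h; r(17)→9·17+10≡7=h; a(0)→9·0+10≡10=k (all mod 26).

zuhhk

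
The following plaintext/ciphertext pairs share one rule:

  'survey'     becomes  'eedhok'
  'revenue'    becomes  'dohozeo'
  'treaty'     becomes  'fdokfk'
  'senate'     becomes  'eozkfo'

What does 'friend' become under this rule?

The shift depends on letter class: consonant s→e is +12, but vowel u→e is +10. Two shifts are in play — +10 for a/e/i/o/u, +12 for every other letter.
For friend: f(cons)+12=r, r(cons)+12=d, i(vowel)+10=s, e(vowel)+10=o, n(cons)+12=z, d(cons)+12=p.

rdsozp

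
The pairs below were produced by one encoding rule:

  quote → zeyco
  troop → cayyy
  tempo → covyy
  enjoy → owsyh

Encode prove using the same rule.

The rule splits by letter class: vowels +10, consonants +9.
On prove: p(cons)+9=y, r(cons)+9=a, o(vowel)+10=y, v(cons)+9=e, e(vowel)+10=o.

yayeo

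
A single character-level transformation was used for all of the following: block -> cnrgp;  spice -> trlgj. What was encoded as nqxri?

In block: b→c is +1, l→n is +2, o→r is +3, c→g is +4 — the shift increases by 1 each position. Each letter shifts forward by (position + 1), i.e. 1, 2, 3, … — the shift grows by one for each successive letter.
Undoing it on nqxri: n−1=m, q−2=o, x−3=u, r−4=n, i−5=d.

mound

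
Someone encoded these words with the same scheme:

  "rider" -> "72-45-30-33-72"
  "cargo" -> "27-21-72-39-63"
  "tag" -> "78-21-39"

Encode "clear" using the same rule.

27-54-33-21-72

r(#18)→72 and i(#9)→45: differences scale by 3, so n = 3·pos + 18. Each letter becomes 3×(its alphabet position, a=1..z=26) + 18.
On clear: c=3→27, l=12→54, e=5→33, a=1→21, r=18→72.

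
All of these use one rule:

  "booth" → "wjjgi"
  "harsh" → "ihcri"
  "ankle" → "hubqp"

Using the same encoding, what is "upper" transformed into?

vyypc

b(1)→w(22) and o(14)→j(9) fit y≡15x+7 (mod 26); the inverse of 15 mod 26 is 7. Treating letters as 0–25, the rule is x ↦ 15x + 7 (mod 26).
Applying it to upper: u(20)→15·20+7≡21=v; p(15)→15·15+7≡24=y; p(15)→15·15+7≡24=y; e(4)→15·4+7≡15=p; r(17)→15·17+7≡2=c (all mod 26).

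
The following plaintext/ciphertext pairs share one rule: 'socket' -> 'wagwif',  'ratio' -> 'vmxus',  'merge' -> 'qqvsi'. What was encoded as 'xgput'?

tulip

Shifts by position in socket: pos 0: s→w (+4), pos 1: o→a (+12), pos 2: c→g (+4), pos 3: k→w (+12) — repeating every 2. The shifts repeat in a cycle of length 2: positions 0,1,… shift by +4, +12, then the pattern repeats.
Reversing it on xgput: x−4=t, g−12=u, p−4=l, u−12=i, t−4=p.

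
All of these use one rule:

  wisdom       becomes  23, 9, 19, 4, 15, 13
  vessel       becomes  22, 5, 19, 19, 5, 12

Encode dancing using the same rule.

Each letter is replaced by its alphabet position (a=1, b=2, …, z=26).
Applying it to dancing: d=4→4, a=1→1, n=14→14, c=3→3, i=9→9, n=14→14, g=7→7.

4, 1, 14, 3, 9, 14, 7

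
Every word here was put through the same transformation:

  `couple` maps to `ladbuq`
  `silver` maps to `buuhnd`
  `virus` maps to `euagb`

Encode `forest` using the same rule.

oaaqbf

Shifts by position in couple: pos 0: c→l (+9), pos 1: o→a (+12), pos 2: u→d (+9), pos 3: p→b (+12) — repeating every 2. It's a Vigenère-style cipher with numeric key [9,12]: position i shifts by key[i mod 2].
On forest: f+9=o, o+12=a, r+9=a, e+12=q, s+9=b, t+12=f.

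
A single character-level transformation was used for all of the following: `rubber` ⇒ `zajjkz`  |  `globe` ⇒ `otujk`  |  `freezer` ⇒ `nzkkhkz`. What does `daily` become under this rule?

The shift depends on letter class: consonant r→z is +8, but vowel u→a is +6. Two shifts are in play — +6 for a/e/i/o/u, +8 for every other letter.
Applying it to daily: d(cons)+8=l, a(vowel)+6=g, i(vowel)+6=o, l(cons)+8=t, y(cons)+8=g.

lgotg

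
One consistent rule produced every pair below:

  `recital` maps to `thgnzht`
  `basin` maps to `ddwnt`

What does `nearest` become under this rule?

In recital: r→t is +2, e→h is +3, c→g is +4, i→n is +5 — the shift increases by 1 each position. Each letter shifts forward by (position + 2), i.e. 2, 3, 4, … — the shift grows by one for each successive letter.
Applying it to nearest: n+2=p, e+3=h, a+4=e, r+5=w, e+6=k, s+7=z, t+8=b.

phewkzb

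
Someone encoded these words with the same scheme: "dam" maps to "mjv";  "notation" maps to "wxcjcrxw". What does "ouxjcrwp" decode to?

Each letter is shifted forward by 9 in the alphabet (a Caesar shift of +9).
Decoding ouxjcrwp: o−9=f, u−9=l, x−9=o, j−9=a, c−9=t, r−9=i, w−9=n, p−9=g.

floating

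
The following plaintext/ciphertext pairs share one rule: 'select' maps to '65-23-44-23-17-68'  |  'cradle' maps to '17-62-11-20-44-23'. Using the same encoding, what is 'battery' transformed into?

s(#19)→65 and e(#5)→23: differences scale by 3, so n = 3·pos + 8. Each letter becomes 3×(its alphabet position, a=1..z=26) + 8.
Applying it to battery: b=2→14, a=1→11, t=20→68, t=20→68, e=5→23, r=18→62, y=25→83.

14-11-68-68-23-62-83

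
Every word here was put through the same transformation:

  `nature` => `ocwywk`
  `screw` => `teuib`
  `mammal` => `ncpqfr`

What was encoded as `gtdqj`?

In nature: n→o is +1, a→c is +2, t→w is +3, u→y is +4 — the shift increases by 1 each position. Letter i (0-indexed) is shifted by i+1, so successive shifts are 1, 2, 3, ….
Undoing it on gtdqj: g−1=f, t−2=r, d−3=a, q−4=m, j−5=e.

frame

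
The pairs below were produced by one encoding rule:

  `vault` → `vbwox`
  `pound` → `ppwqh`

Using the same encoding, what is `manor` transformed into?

mbprv

In vault: v→v is +0, a→b is +1, u→w is +2, l→o is +3 — the shift increases by 1 each position. Letter i (0-indexed) is shifted by i+0, so successive shifts are 0, 1, 2, ….
Applying it to manor: m+0=m, a+1=b, n+2=p, o+3=r, r+4=v.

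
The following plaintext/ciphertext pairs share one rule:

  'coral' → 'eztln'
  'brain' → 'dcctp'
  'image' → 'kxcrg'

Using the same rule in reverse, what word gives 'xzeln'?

Shifts by position in coral: pos 0: c→e (+2), pos 1: o→z (+11), pos 2: r→t (+2), pos 3: a→l (+11) — repeating every 2. It's a Vigenère-style cipher with numeric key [2,11]: position i shifts by key[i mod 2].
Decoding xzeln: x−2=v, z−11=o, e−2=c, l−11=a, n−2=l.

vocal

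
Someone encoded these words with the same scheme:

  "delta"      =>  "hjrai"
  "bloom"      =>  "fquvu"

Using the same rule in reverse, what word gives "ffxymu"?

barrel

In delta: d→h is +4, e→j is +5, l→r is +6, t→a is +7 — the shift increases by 1 each position. Each letter shifts forward by (position + 4), i.e. 4, 5, 6, … — the shift grows by one for each successive letter.
Decoding ffxymu: f−4=b, f−5=a, x−6=r, y−7=r, m−8=e, u−9=l.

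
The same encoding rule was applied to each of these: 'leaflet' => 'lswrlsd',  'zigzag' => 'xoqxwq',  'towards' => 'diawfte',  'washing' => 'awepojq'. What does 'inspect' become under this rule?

Each letter's alphabet position (a=0..z=25) is mapped through 25·x+22 mod 26 — an affine cipher.
For inspect: i(8)→25·8+22≡14=o; n(13)→25·13+22≡9=j; s(18)→25·18+22≡4=e; p(15)→25·15+22≡7=h; e(4)→25·4+22≡18=s; c(2)→25·2+22≡20=u; t(19)→25·19+22≡3=d (all mod 26).

ojehsud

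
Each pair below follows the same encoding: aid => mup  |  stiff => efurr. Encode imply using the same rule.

uybxk

Every letter moves 12 places later in the alphabet, wrapping around z→a.
Applying it to imply: i+12=u, m+12=y, p+12=b, l+12=x, y+12=k.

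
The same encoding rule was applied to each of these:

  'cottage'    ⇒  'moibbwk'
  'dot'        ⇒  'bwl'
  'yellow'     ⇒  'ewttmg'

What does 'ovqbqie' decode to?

waiting

The output letters match the input read backwards, each shifted +8: cottage reversed is egattoc. Read the word backwards and shift each letter +8.
Undoing it on ovqbqie: shift back: o−8=g, v−8=n, q−8=i, b−8=t, q−8=i, i−8=a, e−8=w → gnitiaw; then reverse → waiting.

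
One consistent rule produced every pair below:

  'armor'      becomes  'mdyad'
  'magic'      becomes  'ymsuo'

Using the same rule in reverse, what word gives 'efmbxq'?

Compare letters: a→m is +12, r→d is +12, m→y is +12 — a constant shift. Every letter moves 12 places later in the alphabet, wrapping around z→a.
Decoding efmbxq: e−12=s, f−12=t, m−12=a, b−12=p, x−12=l, q−12=e.

staple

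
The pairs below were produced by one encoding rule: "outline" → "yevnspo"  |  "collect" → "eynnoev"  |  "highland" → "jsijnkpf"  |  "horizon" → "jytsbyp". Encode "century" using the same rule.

eopveta

The shift depends on letter class: consonant t→v is +2, but vowel o→y is +10. The rule splits by letter class: vowels +10, consonants +2.
Applying it to century: c(cons)+2=e, e(vowel)+10=o, n(cons)+2=p, t(cons)+2=v, u(vowel)+10=e, r(cons)+2=t, y(cons)+2=a.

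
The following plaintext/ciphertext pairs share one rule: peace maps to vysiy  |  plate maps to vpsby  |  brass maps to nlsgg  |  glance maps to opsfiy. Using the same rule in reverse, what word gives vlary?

p(15)→v(21) and e(4)→y(24) fit y≡21x+18 (mod 26); the inverse of 21 mod 26 is 5. This is an affine cipher: with a=0,…,z=25, each position x becomes (21x+18) mod 26.
Decoding vlary: v(21)→5·(21−18)≡15=p; l(11)→5·(11−18)≡17=r; a(0)→5·(0−18)≡14=o; r(17)→5·(17−18)≡21=v; y(24)→5·(24−18)≡4=e (all mod 26).

prove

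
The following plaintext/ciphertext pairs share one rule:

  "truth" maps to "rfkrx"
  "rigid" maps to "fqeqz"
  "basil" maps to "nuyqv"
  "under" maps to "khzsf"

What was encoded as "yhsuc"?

t(19)→r(17) and r(17)→f(5) fit y≡19x+20 (mod 26); the inverse of 19 mod 26 is 11. This is an affine cipher: with a=0,…,z=25, each position x becomes (19x+20) mod 26.
Decoding yhsuc: y(24)→11·(24−20)≡18=s; h(7)→11·(7−20)≡13=n; s(18)→11·(18−20)≡4=e; u(20)→11·(20−20)≡0=a; c(2)→11·(2−20)≡10=k (all mod 26).

sneak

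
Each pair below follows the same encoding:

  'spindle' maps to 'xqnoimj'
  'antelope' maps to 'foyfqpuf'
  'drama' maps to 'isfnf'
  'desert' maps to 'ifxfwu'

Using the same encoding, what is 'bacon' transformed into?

gbhps

The shifts repeat in a cycle of length 2: positions 0,1,… shift by +5, +1, then the pattern repeats.
For bacon: b+5=g, a+1=b, c+5=h, o+1=p, n+5=s.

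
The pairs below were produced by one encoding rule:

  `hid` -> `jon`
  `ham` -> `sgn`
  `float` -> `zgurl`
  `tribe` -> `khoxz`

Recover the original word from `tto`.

inn

The output letters match the input read backwards, each shifted +6: hid reversed is dih. Two steps: reverse the string, then apply a Caesar shift of +6.
Reversing it on tto: shift back: t−6=n, t−6=n, o−6=i → nni; then reverse → inn.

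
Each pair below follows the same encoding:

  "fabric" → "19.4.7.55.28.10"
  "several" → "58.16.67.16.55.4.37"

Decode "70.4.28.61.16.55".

waiter

f(#6)→19 and a(#1)→4: differences scale by 3, so n = 3·pos + 1. With a=1..z=26, the number is 3·pos + 1.
Decoding 70.4.28.61.16.55: 70→(70−1)÷3=23=w, 4→(4−1)÷3=1=a, 28→(28−1)÷3=9=i, 61→(61−1)÷3=20=t, 16→(16−1)÷3=5=e, 55→(55−1)÷3=18=r.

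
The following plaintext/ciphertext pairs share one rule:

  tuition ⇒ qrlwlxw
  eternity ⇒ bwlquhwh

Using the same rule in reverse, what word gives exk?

hub

The output letters match the input read backwards, each shifted +3: tuition reversed is noitiut. Read the word backwards and shift each letter +3.
Undoing it on exk: shift back: e−3=b, x−3=u, k−3=h → buh; then reverse → hub.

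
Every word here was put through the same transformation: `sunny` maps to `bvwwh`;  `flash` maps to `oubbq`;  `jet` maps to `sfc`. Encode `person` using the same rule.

yfabpw

The rule splits by letter class: vowels +1, consonants +9.
On person: p(cons)+9=y, e(vowel)+1=f, r(cons)+9=a, s(cons)+9=b, o(vowel)+1=p, n(cons)+9=w.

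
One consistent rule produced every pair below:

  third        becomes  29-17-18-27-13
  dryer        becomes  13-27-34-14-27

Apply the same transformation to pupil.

Each letter is replaced by its alphabet position (a=1..z=26) + 9.
Applying it to pupil: p=16→25, u=21→30, p=16→25, i=9→18, l=12→21.

25-30-25-18-21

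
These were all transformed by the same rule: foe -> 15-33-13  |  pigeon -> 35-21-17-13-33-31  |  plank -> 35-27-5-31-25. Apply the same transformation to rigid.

f(#6)→15 and o(#15)→33: differences scale by 2, so n = 2·pos + 3. With a=1..z=26, the number is 2·pos + 3.
On rigid: r=18→39, i=9→21, g=7→17, i=9→21, d=4→11.

39-21-17-21-11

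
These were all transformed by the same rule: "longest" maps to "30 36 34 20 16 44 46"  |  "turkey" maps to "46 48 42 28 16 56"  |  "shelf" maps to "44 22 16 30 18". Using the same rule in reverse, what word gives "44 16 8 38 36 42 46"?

seaport

The formula is n = 2×(alphabet index, a=1) + 6.
Decoding 44 16 8 38 36 42 46: 44→(44−6)÷2=19=s, 16→(16−6)÷2=5=e, 8→(8−6)÷2=1=a, 38→(38−6)÷2=16=p, 36→(36−6)÷2=15=o, 42→(42−6)÷2=18=r, 46→(46−6)÷2=20=t.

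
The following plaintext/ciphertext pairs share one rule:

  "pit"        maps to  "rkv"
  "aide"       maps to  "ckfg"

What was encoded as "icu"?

It's a constant shift of +2 (ROT2).
Undoing it on icu: i−2=g, c−2=a, u−2=s.

gas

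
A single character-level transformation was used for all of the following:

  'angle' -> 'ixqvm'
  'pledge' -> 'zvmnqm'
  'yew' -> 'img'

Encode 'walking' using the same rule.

givuqxq

The rule splits by letter class: vowels +8, consonants +10.
For walking: w(cons)+10=g, a(vowel)+8=i, l(cons)+10=v, k(cons)+10=u, i(vowel)+8=q, n(cons)+10=x, g(cons)+10=q.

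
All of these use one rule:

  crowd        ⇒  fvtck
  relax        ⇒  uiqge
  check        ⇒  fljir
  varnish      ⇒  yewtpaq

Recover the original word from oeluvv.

lagoon

In crowd: c→f is +3, r→v is +4, o→t is +5, w→c is +6 — the shift increases by 1 each position. The shift increases by 1 at each position, starting from +3: 3, 4, 5, ….
Undoing it on oeluvv: o−3=l, e−4=a, l−5=g, u−6=o, v−7=o, v−8=n.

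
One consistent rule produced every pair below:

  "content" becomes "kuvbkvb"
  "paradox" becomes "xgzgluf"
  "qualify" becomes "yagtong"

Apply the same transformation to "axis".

gfoa

The shift depends on letter class: consonant c→k is +8, but vowel o→u is +6. Vowels shift forward by 6 and consonants shift forward by 8.
For axis: a(vowel)+6=g, x(cons)+8=f, i(vowel)+6=o, s(cons)+8=a.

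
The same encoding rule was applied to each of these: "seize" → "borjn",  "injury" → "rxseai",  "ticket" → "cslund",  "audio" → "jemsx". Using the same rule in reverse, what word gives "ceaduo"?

turtle

It's a Vigenère-style cipher with numeric key [9,10]: position i shifts by key[i mod 2].
Reversing it on ceaduo: c−9=t, e−10=u, a−9=r, d−10=t, u−9=l, o−10=e.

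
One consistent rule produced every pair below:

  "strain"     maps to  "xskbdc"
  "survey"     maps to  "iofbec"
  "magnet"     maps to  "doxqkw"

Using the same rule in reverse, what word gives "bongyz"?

The output letters match the input read backwards, each shifted +10: strain reversed is niarts. Read the word backwards and shift each letter +10.
Decoding bongyz: shift back: b−10=r, o−10=e, n−10=d, g−10=w, y−10=o, z−10=p → redwop; then reverse → powder.

powder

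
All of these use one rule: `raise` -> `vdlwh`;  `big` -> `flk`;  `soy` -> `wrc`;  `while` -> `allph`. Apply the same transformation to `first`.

jlvwx

The shift depends on letter class: consonant r→v is +4, but vowel a→d is +3. Vowels shift forward by 3 and consonants shift forward by 4.
On first: f(cons)+4=j, i(vowel)+3=l, r(cons)+4=v, s(cons)+4=w, t(cons)+4=x.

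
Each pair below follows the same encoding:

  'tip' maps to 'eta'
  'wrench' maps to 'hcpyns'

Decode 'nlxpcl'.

camera

Compare letters: t→e is +11, i→t is +11, p→a is +11 — a constant shift. This is a Caesar cipher with shift 11.
Reversing it on nlxpcl: n−11=c, l−11=a, x−11=m, p−11=e, c−11=r, l−11=a.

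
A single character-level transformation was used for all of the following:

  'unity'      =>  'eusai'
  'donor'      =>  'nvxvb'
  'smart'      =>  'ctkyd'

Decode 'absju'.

It's a Vigenère-style cipher with numeric key [10,7]: position i shifts by key[i mod 2].
Undoing it on absju: a−10=q, b−7=u, s−10=i, j−7=c, u−10=k.

quick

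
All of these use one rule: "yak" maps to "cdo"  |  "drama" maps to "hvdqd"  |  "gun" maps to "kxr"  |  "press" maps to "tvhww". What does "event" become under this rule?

hzhrx

Vowels shift forward by 3 and consonants shift forward by 4.
For event: e(vowel)+3=h, v(cons)+4=z, e(vowel)+3=h, n(cons)+4=r, t(cons)+4=x.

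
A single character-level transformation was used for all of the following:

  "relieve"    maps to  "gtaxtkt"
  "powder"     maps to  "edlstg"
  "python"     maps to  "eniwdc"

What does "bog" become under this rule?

qdv

Compare letters: r→g is +15, e→t is +15, l→a is +15 — a constant shift. It's a constant shift of +15 (ROT15).
Applying it to bog: b+15=q, o+15=d, g+15=v.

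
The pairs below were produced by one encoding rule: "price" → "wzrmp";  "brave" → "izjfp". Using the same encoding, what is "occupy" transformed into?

vkleak

In price: p→w is +7, r→z is +8, i→r is +9, c→m is +10 — the shift increases by 1 each position. Letter i (0-indexed) is shifted by i+7, so successive shifts are 7, 8, 9, ….
For occupy: o+7=v, c+8=k, c+9=l, u+10=e, p+11=a, y+12=k.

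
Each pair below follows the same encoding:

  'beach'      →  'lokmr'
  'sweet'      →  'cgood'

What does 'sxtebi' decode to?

Compare letters: b→l is +10, e→o is +10, a→k is +10 — a constant shift. Every letter moves 10 places later in the alphabet, wrapping around z→a.
Reversing it on sxtebi: s−10=i, x−10=n, t−10=j, e−10=u, b−10=r, i−10=y.

injury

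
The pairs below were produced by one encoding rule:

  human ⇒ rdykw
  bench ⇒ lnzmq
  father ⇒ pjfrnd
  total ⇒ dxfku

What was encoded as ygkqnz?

oxygen

Shifts by position in human: pos 0: h→r (+10), pos 1: u→d (+9), pos 2: m→y (+12), pos 3: a→k (+10), pos 4: n→w (+9) — repeating every 3. It's a Vigenère-style cipher with numeric key [10,9,12]: position i shifts by key[i mod 3].
Reversing it on ygkqnz: y−10=o, g−9=x, k−12=y, q−10=g, n−9=e, z−12=n.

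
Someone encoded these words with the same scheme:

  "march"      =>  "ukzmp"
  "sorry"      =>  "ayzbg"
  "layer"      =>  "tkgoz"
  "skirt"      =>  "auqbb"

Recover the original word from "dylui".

vodka

A repeating key of period 2 is used — shifts +8, +10 over and over.
Undoing it on dylui: d−8=v, y−10=o, l−8=d, u−10=k, i−8=a.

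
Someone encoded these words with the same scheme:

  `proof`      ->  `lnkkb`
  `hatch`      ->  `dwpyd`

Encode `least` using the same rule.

Compare letters: p→l is +22, r→n is +22, o→k is +22 — a constant shift. Every letter moves 22 places later in the alphabet, wrapping around z→a.
On least: l+22=h, e+22=a, a+22=w, s+22=o, t+22=p.

hawop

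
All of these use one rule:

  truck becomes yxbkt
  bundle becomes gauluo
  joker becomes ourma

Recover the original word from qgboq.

laugh

In truck: t→y is +5, r→x is +6, u→b is +7, c→k is +8 — the shift increases by 1 each position. The shift increases by 1 at each position, starting from +5: 5, 6, 7, ….
Decoding qgboq: q−5=l, g−6=a, b−7=u, o−8=g, q−9=h.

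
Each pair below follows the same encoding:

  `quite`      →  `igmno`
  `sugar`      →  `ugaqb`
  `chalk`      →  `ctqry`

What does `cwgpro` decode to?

q(16)→i(8) and u(20)→g(6) fit y≡19x+16 (mod 26); the inverse of 19 mod 26 is 11. Each letter's alphabet position (a=0..z=25) is mapped through 19·x+16 mod 26 — an affine cipher.
Decoding cwgpro: c(2)→11·(2−16)≡2=c; w(22)→11·(22−16)≡14=o; g(6)→11·(6−16)≡20=u; p(15)→11·(15−16)≡15=p; r(17)→11·(17−16)≡11=l; o(14)→11·(14−16)≡4=e (all mod 26).

couple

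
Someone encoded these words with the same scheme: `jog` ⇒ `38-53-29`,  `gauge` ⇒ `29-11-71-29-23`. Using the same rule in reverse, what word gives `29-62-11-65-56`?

grasp

j(#10)→38 and o(#15)→53: differences scale by 3, so n = 3·pos + 8. With a=1..z=26, the number is 3·pos + 8.
Decoding 29-62-11-65-56: 29→(29−8)÷3=7=g, 62→(62−8)÷3=18=r, 11→(11−8)÷3=1=a, 65→(65−8)÷3=19=s, 56→(56−8)÷3=16=p.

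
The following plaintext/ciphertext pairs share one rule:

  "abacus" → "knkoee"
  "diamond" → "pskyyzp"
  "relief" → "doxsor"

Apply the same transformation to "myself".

ykeoxr

The shift depends on letter class: consonant b→n is +12, but vowel a→k is +10. Vowels shift forward by 10 and consonants shift forward by 12.
On myself: m(cons)+12=y, y(cons)+12=k, s(cons)+12=e, e(vowel)+10=o, l(cons)+12=x, f(cons)+12=r.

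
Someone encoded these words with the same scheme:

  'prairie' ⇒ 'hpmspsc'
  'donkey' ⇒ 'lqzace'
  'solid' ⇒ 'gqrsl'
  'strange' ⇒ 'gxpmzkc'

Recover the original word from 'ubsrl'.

child

p(15)→h(7) and r(17)→p(15) fit y≡17x+12 (mod 26); the inverse of 17 mod 26 is 23. Each letter's alphabet position (a=0..z=25) is mapped through 17·x+12 mod 26 — an affine cipher.
Undoing it on ubsrl: u(20)→23·(20−12)≡2=c; b(1)→23·(1−12)≡7=h; s(18)→23·(18−12)≡8=i; r(17)→23·(17−12)≡11=l; l(11)→23·(11−12)≡3=d (all mod 26).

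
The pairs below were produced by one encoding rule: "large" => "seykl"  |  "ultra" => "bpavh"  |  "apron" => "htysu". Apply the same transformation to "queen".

xyliu

Shifts by position in large: pos 0: l→s (+7), pos 1: a→e (+4), pos 2: r→y (+7), pos 3: g→k (+4) — repeating every 2. It's a Vigenère-style cipher with numeric key [7,4]: position i shifts by key[i mod 2].
On queen: q+7=x, u+4=y, e+7=l, e+4=i, n+7=u.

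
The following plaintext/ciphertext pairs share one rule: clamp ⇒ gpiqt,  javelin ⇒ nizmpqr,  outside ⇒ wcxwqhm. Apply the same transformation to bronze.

Vowels shift forward by 8 and consonants shift forward by 4.
On bronze: b(cons)+4=f, r(cons)+4=v, o(vowel)+8=w, n(cons)+4=r, z(cons)+4=d, e(vowel)+8=m.

fvwrdm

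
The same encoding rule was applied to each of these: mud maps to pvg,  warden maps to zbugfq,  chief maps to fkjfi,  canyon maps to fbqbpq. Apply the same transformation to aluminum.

bovpjqvp

Vowels shift forward by 1 and consonants shift forward by 3.
On aluminum: a(vowel)+1=b, l(cons)+3=o, u(vowel)+1=v, m(cons)+3=p, i(vowel)+1=j, n(cons)+3=q, u(vowel)+1=v, m(cons)+3=p.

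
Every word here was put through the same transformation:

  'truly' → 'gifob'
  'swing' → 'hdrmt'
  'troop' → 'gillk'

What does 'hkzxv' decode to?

space

Each pair mirrors across the alphabet (t↔g, r↔i, u↔f): positions sum to 25. This is the alphabet-reversal cipher (Atbash): a becomes z, b becomes y, etc.
Undoing it on hkzxv: h↔s, k↔p, z↔a, x↔c, v↔e.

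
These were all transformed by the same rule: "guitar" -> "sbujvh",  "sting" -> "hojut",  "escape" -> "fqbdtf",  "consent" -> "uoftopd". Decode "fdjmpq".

Two steps: reverse the string, then apply a Caesar shift of +1.
Decoding fdjmpq: shift back: f−1=e, d−1=c, j−1=i, m−1=l, p−1=o, q−1=p → ecilop; then reverse → police.

police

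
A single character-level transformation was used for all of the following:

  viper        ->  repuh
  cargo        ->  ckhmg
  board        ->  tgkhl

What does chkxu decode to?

crane

v(21)→r(17) and i(8)→e(4) fit y≡9x+10 (mod 26); the inverse of 9 mod 26 is 3. Treating letters as 0–25, the rule is x ↦ 9x + 10 (mod 26).
Decoding chkxu: c(2)→3·(2−10)≡2=c; h(7)→3·(7−10)≡17=r; k(10)→3·(10−10)≡0=a; x(23)→3·(23−10)≡13=n; u(20)→3·(20−10)≡4=e (all mod 26).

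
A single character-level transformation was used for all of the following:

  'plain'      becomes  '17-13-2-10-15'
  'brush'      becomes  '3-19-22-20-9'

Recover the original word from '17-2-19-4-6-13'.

parcel

p is letter #16 and maps to 17: an offset of 1. Letters become their 1-based position plus 1 (so a→2, b→3, …).
Reversing it on 17-2-19-4-6-13: 17→(17−1)÷1=16=p, 2→(2−1)÷1=1=a, 19→(19−1)÷1=18=r, 4→(4−1)÷1=3=c, 6→(6−1)÷1=5=e, 13→(13−1)÷1=12=l.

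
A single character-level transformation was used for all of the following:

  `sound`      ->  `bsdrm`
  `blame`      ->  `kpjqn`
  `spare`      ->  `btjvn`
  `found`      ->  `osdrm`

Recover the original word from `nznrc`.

Shifts by position in sound: pos 0: s→b (+9), pos 1: o→s (+4), pos 2: u→d (+9), pos 3: n→r (+4) — repeating every 2. A repeating key of period 2 is used — shifts +9, +4 over and over.
Reversing it on nznrc: n−9=e, z−4=v, n−9=e, r−4=n, c−9=t.

event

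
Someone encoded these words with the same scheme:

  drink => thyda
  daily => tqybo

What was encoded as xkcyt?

humid

Compare letters: d→t is +16, r→h is +16, i→y is +16 — a constant shift. It's a constant shift of +16 (ROT16).
Undoing it on xkcyt: x−16=h, k−16=u, c−16=m, y−16=i, t−16=d.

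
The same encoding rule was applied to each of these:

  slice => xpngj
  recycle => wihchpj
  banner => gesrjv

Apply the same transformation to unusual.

zrzwzeq

It's a Vigenère-style cipher with numeric key [5,4]: position i shifts by key[i mod 2].
For unusual: u+5=z, n+4=r, u+5=z, s+4=w, u+5=z, a+4=e, l+5=q.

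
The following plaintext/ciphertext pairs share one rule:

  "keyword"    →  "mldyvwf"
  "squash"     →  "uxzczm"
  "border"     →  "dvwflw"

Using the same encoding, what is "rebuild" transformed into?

Shifts by position in keyword: pos 0: k→m (+2), pos 1: e→l (+7), pos 2: y→d (+5), pos 3: w→y (+2), pos 4: o→v (+7), pos 5: r→w (+5) — repeating every 3. It's a Vigenère-style cipher with numeric key [2,7,5]: position i shifts by key[i mod 3].
Applying it to rebuild: r+2=t, e+7=l, b+5=g, u+2=w, i+7=p, l+5=q, d+2=f.

tlgwpqf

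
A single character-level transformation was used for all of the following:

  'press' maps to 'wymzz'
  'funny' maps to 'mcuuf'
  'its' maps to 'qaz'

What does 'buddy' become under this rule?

ickkf

The shift depends on letter class: consonant p→w is +7, but vowel e→m is +8. The rule splits by letter class: vowels +8, consonants +7.
On buddy: b(cons)+7=i, u(vowel)+8=c, d(cons)+7=k, d(cons)+7=k, y(cons)+7=f.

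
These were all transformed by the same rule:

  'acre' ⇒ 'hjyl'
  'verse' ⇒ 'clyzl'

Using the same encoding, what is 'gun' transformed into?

Compare letters: a→h is +7, c→j is +7, r→y is +7 — a constant shift. Each letter is shifted forward by 7 in the alphabet (a Caesar shift of +7).
Applying it to gun: g+7=n, u+7=b, n+7=u.

nbu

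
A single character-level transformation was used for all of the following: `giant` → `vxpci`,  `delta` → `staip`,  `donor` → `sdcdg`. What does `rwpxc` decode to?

Compare letters: g→v is +15, i→x is +15, a→p is +15 — a constant shift. This is a Caesar cipher with shift 15.
Undoing it on rwpxc: r−15=c, w−15=h, p−15=a, x−15=i, c−15=n.

chain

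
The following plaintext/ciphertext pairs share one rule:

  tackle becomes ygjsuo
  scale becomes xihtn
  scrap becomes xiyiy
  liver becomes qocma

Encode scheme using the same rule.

In tackle: t→y is +5, a→g is +6, c→j is +7, k→s is +8 — the shift increases by 1 each position. Each letter shifts forward by (position + 5), i.e. 5, 6, 7, … — the shift grows by one for each successive letter.
Applying it to scheme: s+5=x, c+6=i, h+7=o, e+8=m, m+9=v, e+10=o.

xiomvo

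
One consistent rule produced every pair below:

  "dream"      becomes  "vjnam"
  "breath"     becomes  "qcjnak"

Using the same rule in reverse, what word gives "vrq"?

The output letters match the input read backwards, each shifted +9: dream reversed is maerd. Two steps: reverse the string, then apply a Caesar shift of +9.
Undoing it on vrq: shift back: v−9=m, r−9=i, q−9=h → mih; then reverse → him.

him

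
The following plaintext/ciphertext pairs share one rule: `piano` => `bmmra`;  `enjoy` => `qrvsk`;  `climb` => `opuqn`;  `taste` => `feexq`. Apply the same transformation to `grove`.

Shifts by position in piano: pos 0: p→b (+12), pos 1: i→m (+4), pos 2: a→m (+12), pos 3: n→r (+4) — repeating every 2. A repeating key of period 2 is used — shifts +12, +4 over and over.
Applying it to grove: g+12=s, r+4=v, o+12=a, v+4=z, e+12=q.

svazq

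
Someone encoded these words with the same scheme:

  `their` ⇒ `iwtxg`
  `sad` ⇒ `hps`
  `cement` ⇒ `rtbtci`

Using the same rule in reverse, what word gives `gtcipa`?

Every letter moves 15 places later in the alphabet, wrapping around z→a.
Reversing it on gtcipa: g−15=r, t−15=e, c−15=n, i−15=t, p−15=a, a−15=l.

rental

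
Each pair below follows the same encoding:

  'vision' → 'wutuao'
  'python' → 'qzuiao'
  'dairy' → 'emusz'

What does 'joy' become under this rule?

kaz

The shift depends on letter class: consonant v→w is +1, but vowel i→u is +12. Two shifts are in play — +12 for a/e/i/o/u, +1 for every other letter.
Applying it to joy: j(cons)+1=k, o(vowel)+12=a, y(cons)+1=z.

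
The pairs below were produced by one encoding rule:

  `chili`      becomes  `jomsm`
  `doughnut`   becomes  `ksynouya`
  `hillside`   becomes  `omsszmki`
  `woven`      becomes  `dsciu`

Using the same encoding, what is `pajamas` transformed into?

weqetez

The shift depends on letter class: consonant c→j is +7, but vowel i→m is +4. The rule splits by letter class: vowels +4, consonants +7.
Applying it to pajamas: p(cons)+7=w, a(vowel)+4=e, j(cons)+7=q, a(vowel)+4=e, m(cons)+7=t, a(vowel)+4=e, s(cons)+7=z.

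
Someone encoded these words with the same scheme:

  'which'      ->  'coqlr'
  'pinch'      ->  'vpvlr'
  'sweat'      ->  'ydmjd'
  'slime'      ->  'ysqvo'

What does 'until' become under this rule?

aubrv

In which: w→c is +6, h→o is +7, i→q is +8, c→l is +9 — the shift increases by 1 each position. Each letter shifts forward by (position + 6), i.e. 6, 7, 8, … — the shift grows by one for each successive letter.
For until: u+6=a, n+7=u, t+8=b, i+9=r, l+10=v.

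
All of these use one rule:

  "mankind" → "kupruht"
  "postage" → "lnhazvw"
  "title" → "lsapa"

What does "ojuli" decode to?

bench

Read the word backwards and shift each letter +7.
Undoing it on ojuli: shift back: o−7=h, j−7=c, u−7=n, l−7=e, i−7=b → hcneb; then reverse → bench.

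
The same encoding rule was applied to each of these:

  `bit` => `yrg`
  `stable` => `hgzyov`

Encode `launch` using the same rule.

Each letter is replaced by its mirror in the alphabet: a↔z, b↔y, c↔x, and so on (the Atbash cipher).
Applying it to launch: l↔o, a↔z, u↔f, n↔m, c↔x, h↔s.

ozfmxs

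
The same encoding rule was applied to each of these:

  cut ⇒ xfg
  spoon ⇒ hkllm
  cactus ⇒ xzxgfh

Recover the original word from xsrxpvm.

chicken

Each pair mirrors across the alphabet (c↔x, u↔f, t↔g): positions sum to 25. Letters are reflected about the middle of the alphabet (position → 25−position): Atbash.
Reversing it on xsrxpvm: x↔c, s↔h, r↔i, x↔c, p↔k, v↔e, m↔n.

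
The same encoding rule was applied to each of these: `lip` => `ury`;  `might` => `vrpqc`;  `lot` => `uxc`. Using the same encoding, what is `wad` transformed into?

Compare letters: l→u is +9, i→r is +9, p→y is +9 — a constant shift. It's a constant shift of +9 (ROT9).
On wad: w+9=f, a+9=j, d+9=m.

fjm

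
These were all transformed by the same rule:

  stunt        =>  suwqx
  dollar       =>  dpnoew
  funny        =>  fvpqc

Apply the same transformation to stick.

In stunt: s→s is +0, t→u is +1, u→w is +2, n→q is +3 — the shift increases by 1 each position. Each letter shifts forward by its position index (0, 1, 2, …) — the shift grows by one for each successive letter.
On stick: s+0=s, t+1=u, i+2=k, c+3=f, k+4=o.

sukfo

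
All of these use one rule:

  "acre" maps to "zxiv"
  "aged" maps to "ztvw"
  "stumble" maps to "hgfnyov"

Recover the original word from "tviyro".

gerbil

Each letter is replaced by its mirror in the alphabet: a↔z, b↔y, c↔x, and so on (the Atbash cipher).
Reversing it on tviyro: t↔g, v↔e, i↔r, y↔b, r↔i, o↔l.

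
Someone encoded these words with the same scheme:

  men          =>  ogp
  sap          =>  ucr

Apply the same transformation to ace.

ceg

Compare letters: m→o is +2, e→g is +2, n→p is +2 — a constant shift. Each letter is shifted forward by 2 in the alphabet (a Caesar shift of +2).
For ace: a+2=c, c+2=e, e+2=g.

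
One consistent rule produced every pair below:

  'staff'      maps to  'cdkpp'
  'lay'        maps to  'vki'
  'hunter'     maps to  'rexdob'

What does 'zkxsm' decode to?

panic

It's a constant shift of +10 (ROT10).
Decoding zkxsm: z−10=p, k−10=a, x−10=n, s−10=i, m−10=c.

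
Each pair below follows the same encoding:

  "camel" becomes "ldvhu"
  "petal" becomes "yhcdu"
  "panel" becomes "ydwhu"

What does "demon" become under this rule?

Shifts by position in camel: pos 0: c→l (+9), pos 1: a→d (+3), pos 2: m→v (+9), pos 3: e→h (+3) — repeating every 2. It's a Vigenère-style cipher with numeric key [9,3]: position i shifts by key[i mod 2].
Applying it to demon: d+9=m, e+3=h, m+9=v, o+3=r, n+9=w.

mhvrw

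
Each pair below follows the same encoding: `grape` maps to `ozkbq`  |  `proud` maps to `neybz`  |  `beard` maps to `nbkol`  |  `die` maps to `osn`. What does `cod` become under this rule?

The output letters match the input read backwards, each shifted +10: grape reversed is eparg. Two steps: reverse the string, then apply a Caesar shift of +10.
For cod: reverse → doc; then shift: d+10=n, o+10=y, c+10=m.

nym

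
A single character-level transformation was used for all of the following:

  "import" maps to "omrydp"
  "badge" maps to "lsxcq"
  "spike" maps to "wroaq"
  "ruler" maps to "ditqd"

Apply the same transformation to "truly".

pditg

Each letter's alphabet position (a=0..z=25) is mapped through 19·x+18 mod 26 — an affine cipher.
For truly: t(19)→19·19+18≡15=p; r(17)→19·17+18≡3=d; u(20)→19·20+18≡8=i; l(11)→19·11+18≡19=t; y(24)→19·24+18≡6=g (all mod 26).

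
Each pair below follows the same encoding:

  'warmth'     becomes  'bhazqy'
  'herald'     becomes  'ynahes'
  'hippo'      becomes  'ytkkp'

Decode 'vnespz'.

w(22)→b(1) and a(0)→h(7) fit y≡21x+7 (mod 26); the inverse of 21 mod 26 is 5. Treating letters as 0–25, the rule is x ↦ 21x + 7 (mod 26).
Undoing it on vnespz: v(21)→5·(21−7)≡18=s; n(13)→5·(13−7)≡4=e; e(4)→5·(4−7)≡11=l; s(18)→5·(18−7)≡3=d; p(15)→5·(15−7)≡14=o; z(25)→5·(25−7)≡12=m (all mod 26).

seldom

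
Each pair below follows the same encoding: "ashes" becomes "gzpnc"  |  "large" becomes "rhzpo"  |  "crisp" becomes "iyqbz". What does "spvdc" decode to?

The shift increases by 1 at each position, starting from +6: 6, 7, 8, ….
Undoing it on spvdc: s−6=m, p−7=i, v−8=n, d−9=u, c−10=s.

minus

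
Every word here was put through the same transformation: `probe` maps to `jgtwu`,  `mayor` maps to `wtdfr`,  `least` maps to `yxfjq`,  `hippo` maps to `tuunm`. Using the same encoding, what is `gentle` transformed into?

jqysjl

The word is reversed, then every letter is shifted forward by 5.
Applying it to gentle: reverse → eltneg; then shift: e+5=j, l+5=q, t+5=y, n+5=s, e+5=j, g+5=l.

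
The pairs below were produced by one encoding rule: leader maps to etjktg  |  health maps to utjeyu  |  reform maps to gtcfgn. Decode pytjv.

Each letter's alphabet position (a=0..z=25) is mapped through 9·x+9 mod 26 — an affine cipher.
Decoding pytjv: p(15)→3·(15−9)≡18=s; y(24)→3·(24−9)≡19=t; t(19)→3·(19−9)≡4=e; j(9)→3·(9−9)≡0=a; v(21)→3·(21−9)≡10=k (all mod 26).

steak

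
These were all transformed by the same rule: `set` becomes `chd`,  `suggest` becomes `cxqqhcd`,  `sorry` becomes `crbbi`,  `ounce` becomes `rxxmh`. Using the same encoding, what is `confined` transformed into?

mrxplxhn

The shift depends on letter class: consonant s→c is +10, but vowel e→h is +3. Two shifts are in play — +3 for a/e/i/o/u, +10 for every other letter.
For confined: c(cons)+10=m, o(vowel)+3=r, n(cons)+10=x, f(cons)+10=p, i(vowel)+3=l, n(cons)+10=x, e(vowel)+3=h, d(cons)+10=n.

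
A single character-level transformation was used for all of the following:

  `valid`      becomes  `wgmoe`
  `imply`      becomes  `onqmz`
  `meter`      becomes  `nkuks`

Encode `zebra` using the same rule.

The shift depends on letter class: consonant v→w is +1, but vowel a→g is +6. Two shifts are in play — +6 for a/e/i/o/u, +1 for every other letter.
On zebra: z(cons)+1=a, e(vowel)+6=k, b(cons)+1=c, r(cons)+1=s, a(vowel)+6=g.

akcsg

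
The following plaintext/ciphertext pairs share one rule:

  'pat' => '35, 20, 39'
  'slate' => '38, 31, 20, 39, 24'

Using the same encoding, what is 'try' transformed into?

p is letter #16 and maps to 35: an offset of 19. The number is (letter's place in the alphabet, a=1) + 19.
On try: t=20→39, r=18→37, y=25→44.

39, 37, 44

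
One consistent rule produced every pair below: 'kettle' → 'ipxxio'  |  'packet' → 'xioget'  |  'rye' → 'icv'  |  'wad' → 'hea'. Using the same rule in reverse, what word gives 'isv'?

The output letters match the input read backwards, each shifted +4: kettle reversed is elttek. Read the word backwards and shift each letter +4.
Reversing it on isv: shift back: i−4=e, s−4=o, v−4=r → eor; then reverse → roe.

roe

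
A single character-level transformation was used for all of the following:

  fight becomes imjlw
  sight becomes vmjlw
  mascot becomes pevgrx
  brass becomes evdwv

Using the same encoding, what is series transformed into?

viumhw

It's a Vigenère-style cipher with numeric key [3,4]: position i shifts by key[i mod 2].
Applying it to series: s+3=v, e+4=i, r+3=u, i+4=m, e+3=h, s+4=w.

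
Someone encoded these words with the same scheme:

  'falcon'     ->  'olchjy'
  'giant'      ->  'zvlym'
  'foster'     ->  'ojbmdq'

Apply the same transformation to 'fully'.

oxccp

f(5)→o(14) and a(0)→l(11) fit y≡11x+11 (mod 26); the inverse of 11 mod 26 is 19. Treating letters as 0–25, the rule is x ↦ 11x + 11 (mod 26).
For fully: f(5)→11·5+11≡14=o; u(20)→11·20+11≡23=x; l(11)→11·11+11≡2=c; l(11)→11·11+11≡2=c; y(24)→11·24+11≡15=p (all mod 26).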